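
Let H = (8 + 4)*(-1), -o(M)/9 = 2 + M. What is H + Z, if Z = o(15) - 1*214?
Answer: -379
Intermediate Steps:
o(M) = -18 - 9*M (o(M) = -9*(2 + M) = -18 - 9*M)
Z = -367 (Z = (-18 - 9*15) - 1*214 = (-18 - 135) - 214 = -153 - 214 = -367)
H = -12 (H = 12*(-1) = -12)
H + Z = -12 - 367 = -379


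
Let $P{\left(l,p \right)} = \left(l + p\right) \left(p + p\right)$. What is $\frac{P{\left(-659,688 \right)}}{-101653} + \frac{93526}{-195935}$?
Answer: $- \frac{17325788718}{19917380555} \approx -0.86988$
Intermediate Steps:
$P{\left(l,p \right)} = 2 p \left(l + p\right)$ ($P{\left(l,p \right)} = \left(l + p\right) 2 p = 2 p \left(l + p\right)$)
$\frac{P{\left(-659,688 \right)}}{-101653} + \frac{93526}{-195935} = \frac{2 \cdot 688 \left(-659 + 688\right)}{-101653} + \frac{93526}{-195935} = 2 \cdot 688 \cdot 29 \left(- \frac{1}{101653}\right) + 93526 \left(- \frac{1}{195935}\right) = 39904 \left(- \frac{1}{101653}\right) - \frac{93526}{195935} = - \frac{39904}{101653} - \frac{93526}{195935} = - \frac{17325788718}{19917380555}$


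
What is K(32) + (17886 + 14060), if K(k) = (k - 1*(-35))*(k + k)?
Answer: 36234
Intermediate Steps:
K(k) = 2*k*(35 + k) (K(k) = (k + 35)*(2*k) = (35 + k)*(2*k) = 2*k*(35 + k))
K(32) + (17886 + 14060) = 2*32*(35 + 32) + (17886 + 14060) = 2*32*67 + 31946 = 4288 + 31946 = 36234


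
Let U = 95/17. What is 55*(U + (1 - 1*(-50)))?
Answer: 52910/17 ≈ 3112.4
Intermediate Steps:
U = 95/17 (U = 95*(1/17) = 95/17 ≈ 5.5882)
55*(U + (1 - 1*(-50))) = 55*(95/17 + (1 - 1*(-50))) = 55*(95/17 + (1 + 50)) = 55*(95/17 + 51) = 55*(962/17) = 52910/17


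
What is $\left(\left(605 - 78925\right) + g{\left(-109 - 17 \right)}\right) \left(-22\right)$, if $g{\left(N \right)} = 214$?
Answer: $1718332$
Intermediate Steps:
$\left(\left(605 - 78925\right) + g{\left(-109 - 17 \right)}\right) \left(-22\right) = \left(\left(605 - 78925\right) + 214\right) \left(-22\right) = \left(-78320 + 214\right) \left(-22\right) = \left(-78106\right) \left(-22\right) = 1718332$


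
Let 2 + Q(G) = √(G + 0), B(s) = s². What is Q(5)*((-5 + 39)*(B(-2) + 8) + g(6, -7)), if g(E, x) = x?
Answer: -802 + 401*√5 ≈ 94.663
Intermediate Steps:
Q(G) = -2 + √G (Q(G) = -2 + √(G + 0) = -2 + √G)
Q(5)*((-5 + 39)*(B(-2) + 8) + g(6, -7)) = (-2 + √5)*((-5 + 39)*((-2)² + 8) - 7) = (-2 + √5)*(34*(4 + 8) - 7) = (-2 + √5)*(34*12 - 7) = (-2 + √5)*(408 - 7) = (-2 + √5)*401 = -802 + 401*√5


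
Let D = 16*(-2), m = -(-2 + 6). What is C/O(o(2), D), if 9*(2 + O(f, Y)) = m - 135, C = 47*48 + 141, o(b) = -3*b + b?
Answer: -21573/157 ≈ -137.41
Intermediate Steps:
o(b) = -2*b
m = -4 (m = -1*4 = -4)
D = -32
C = 2397 (C = 2256 + 141 = 2397)
O(f, Y) = -157/9 (O(f, Y) = -2 + (-4 - 135)/9 = -2 + (1/9)*(-139) = -2 - 139/9 = -157/9)
C/O(o(2), D) = 2397/(-157/9) = 2397*(-9/157) = -21573/157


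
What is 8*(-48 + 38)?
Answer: -80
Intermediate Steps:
8*(-48 + 38) = 8*(-10) = -80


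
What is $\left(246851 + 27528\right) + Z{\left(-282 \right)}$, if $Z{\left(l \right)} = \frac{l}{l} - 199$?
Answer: $274181$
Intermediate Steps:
$Z{\left(l \right)} = -198$ ($Z{\left(l \right)} = 1 - 199 = -198$)
$\left(246851 + 27528\right) + Z{\left(-282 \right)} = \left(246851 + 27528\right) - 198 = 274379 - 198 = 274181$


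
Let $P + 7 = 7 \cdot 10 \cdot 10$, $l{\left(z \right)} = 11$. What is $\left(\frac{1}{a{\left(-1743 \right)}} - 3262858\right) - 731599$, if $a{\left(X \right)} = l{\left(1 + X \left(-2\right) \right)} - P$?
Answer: $- \frac{2724219675}{682} \approx -3.9945 \cdot 10^{6}$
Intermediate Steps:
$P = 693$ ($P = -7 + 7 \cdot 10 \cdot 10 = -7 + 70 \cdot 10 = -7 + 700 = 693$)
$a{\left(X \right)} = -682$ ($a{\left(X \right)} = 11 - 693 = -682$)
$\left(\frac{1}{a{\left(-1743 \right)}} - 3262858\right) - 731599 = \left(\frac{1}{-682} - 3262858\right) - 731599 = \left(- \frac{1}{682} - 3262858\right) - 731599 = - \frac{2225269157}{682} - 731599 = - \frac{2724219675}{682}$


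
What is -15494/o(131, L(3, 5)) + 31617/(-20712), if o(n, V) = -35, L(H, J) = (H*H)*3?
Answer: 106601711/241640 ≈ 441.16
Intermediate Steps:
L(H, J) = 3*H² (L(H, J) = H²*3 = 3*H²)
-15494/o(131, L(3, 5)) + 31617/(-20712) = -15494/(-35) + 31617/(-20712) = -15494*(-1/35) + 31617*(-1/20712) = 15494/35 - 10539/6904 = 106601711/241640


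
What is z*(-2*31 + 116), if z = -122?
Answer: -6588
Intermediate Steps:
z*(-2*31 + 116) = -122*(-2*31 + 116) = -122*(-62 + 116) = -122*54 = -6588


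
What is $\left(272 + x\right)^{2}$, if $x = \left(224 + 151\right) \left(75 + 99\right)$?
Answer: $4293132484$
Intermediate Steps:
$x = 65250$ ($x = 375 \cdot 174 = 65250$)
$\left(272 + x\right)^{2} = \left(272 + 65250\right)^{2} = 65522^{2} = 4293132484$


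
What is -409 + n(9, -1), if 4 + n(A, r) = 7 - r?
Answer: -405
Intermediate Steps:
n(A, r) = 3 - r (n(A, r) = -4 + (7 - r) = 3 - r)
-409 + n(9, -1) = -409 + (3 - 1*(-1)) = -409 + (3 + 1) = -409 + 4 = -405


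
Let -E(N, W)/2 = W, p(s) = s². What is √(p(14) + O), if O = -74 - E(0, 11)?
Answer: 12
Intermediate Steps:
E(N, W) = -2*W
O = -52 (O = -74 - (-2)*11 = -74 - 1*(-22) = -74 + 22 = -52)
√(p(14) + O) = √(14² - 52) = √(196 - 52) = √144 = 12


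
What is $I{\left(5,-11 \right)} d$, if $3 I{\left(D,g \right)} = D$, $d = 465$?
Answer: $775$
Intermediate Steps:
$I{\left(D,g \right)} = \frac{D}{3}$
$I{\left(5,-11 \right)} d = \frac{1}{3} \cdot 5 \cdot 465 = \frac{5}{3} \cdot 465 = 775$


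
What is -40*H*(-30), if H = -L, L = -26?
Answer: 31200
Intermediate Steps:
H = 26 (H = -1*(-26) = 26)
-40*H*(-30) = -40*26*(-30) = -1040*(-30) = 31200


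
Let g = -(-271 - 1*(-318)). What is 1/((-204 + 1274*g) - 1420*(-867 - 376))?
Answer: 1/1704978 ≈ 5.8652e-7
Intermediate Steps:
g = -47 (g = -(-271 + 318) = -1*47 = -47)
1/((-204 + 1274*g) - 1420*(-867 - 376)) = 1/((-204 + 1274*(-47)) - 1420*(-867 - 376)) = 1/((-204 - 59878) - 1420*(-1243)) = 1/(-60082 + 1765060) = 1/1704978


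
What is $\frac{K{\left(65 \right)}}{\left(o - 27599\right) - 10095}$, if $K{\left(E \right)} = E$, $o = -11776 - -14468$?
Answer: $- \frac{65}{35002} \approx -0.001857$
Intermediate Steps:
$o = 2692$ ($o = -11776 + 14468 = 2692$)
$\frac{K{\left(65 \right)}}{\left(o - 27599\right) - 10095} = \frac{65}{\left(2692 - 27599\right) - 10095} = \frac{65}{-24907 - 10095} = \frac{65}{-35002} = 65 \left(- \frac{1}{35002}\right) = - \frac{65}{35002}$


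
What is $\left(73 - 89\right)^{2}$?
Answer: $256$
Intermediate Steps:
$\left(73 - 89\right)^{2} = \left(-16\right)^{2} = 256$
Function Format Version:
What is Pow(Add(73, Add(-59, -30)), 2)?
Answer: 256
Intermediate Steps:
Pow(Add(73, Add(-59, -30)), 2) = Pow(Add(73, -89), 2) = Pow(-16, 2) = 256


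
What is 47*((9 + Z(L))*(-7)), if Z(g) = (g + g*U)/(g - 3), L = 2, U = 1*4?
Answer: 329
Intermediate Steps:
U = 4
Z(g) = 5*g/(-3 + g) (Z(g) = (g + g*4)/(g - 3) = (g + 4*g)/(-3 + g) = (5*g)/(-3 + g) = 5*g/(-3 + g))
47*((9 + Z(L))*(-7)) = 47*((9 + 5*2/(-3 + 2))*(-7)) = 47*((9 + 5*2/(-1))*(-7)) = 47*((9 + 5*2*(-1))*(-7)) = 47*((9 - 10)*(-7)) = 47*(-1*(-7)) = 47*7 = 329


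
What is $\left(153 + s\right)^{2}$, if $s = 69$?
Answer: $49284$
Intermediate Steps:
$\left(153 + s\right)^{2} = \left(153 + 69\right)^{2} = 222^{2} = 49284$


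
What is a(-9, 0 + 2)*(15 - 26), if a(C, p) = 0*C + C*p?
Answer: 198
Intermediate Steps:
a(C, p) = C*p (a(C, p) = 0 + C*p = C*p)
a(-9, 0 + 2)*(15 - 26) = (-9*(0 + 2))*(15 - 26) = -9*2*(-11) = -18*(-11) = 198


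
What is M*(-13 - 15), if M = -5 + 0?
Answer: 140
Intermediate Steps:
M = -5
M*(-13 - 15) = -5*(-13 - 15) = -5*(-28) = 140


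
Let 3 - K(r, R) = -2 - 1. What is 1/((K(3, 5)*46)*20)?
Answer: 1/5520 ≈ 0.00018116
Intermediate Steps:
K(r, R) = 6 (K(r, R) = 3 - (-2 - 1) = 3 - 1*(-3) = 3 + 3 = 6)
1/((K(3, 5)*46)*20) = 1/((6*46)*20) = 1/(276*20) = 1/5520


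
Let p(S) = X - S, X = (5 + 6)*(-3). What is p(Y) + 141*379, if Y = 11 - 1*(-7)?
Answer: 53388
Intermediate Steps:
Y = 18 (Y = 11 + 7 = 18)
X = -33 (X = 11*(-3) = -33)
p(S) = -33 - S
p(Y) + 141*379 = (-33 - 1*18) + 141*379 = (-33 - 18) + 53439 = -51 + 53439 = 53388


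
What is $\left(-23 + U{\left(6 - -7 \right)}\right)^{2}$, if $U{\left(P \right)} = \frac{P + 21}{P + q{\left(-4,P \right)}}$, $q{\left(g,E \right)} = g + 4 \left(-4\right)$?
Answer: $\frac{38025}{49} \approx 776.02$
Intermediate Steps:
$q{\left(g,E \right)} = -16 + g$ ($q{\left(g,E \right)} = g - 16 = -16 + g$)
$U{\left(P \right)} = \frac{21 + P}{-20 + P}$ ($U{\left(P \right)} = \frac{P + 21}{P - 20} = \frac{21 + P}{P - 20} = \frac{21 + P}{-20 + P}$)
$\left(-23 + U{\left(6 - -7 \right)}\right)^{2} = \left(-23 + \frac{21 + \left(6 - -7\right)}{-20 + \left(6 - -7\right)}\right)^{2} = \left(-23 + \frac{21 + \left(6 + 7\right)}{-20 + \left(6 + 7\right)}\right)^{2} = \left(-23 + \frac{21 + 13}{-20 + 13}\right)^{2} = \left(-23 + \frac{1}{-7} \cdot 34\right)^{2} = \left(-23 - \frac{34}{7}\right)^{2} = \left(- \frac{195}{7}\right)^{2} = \frac{38025}{49}$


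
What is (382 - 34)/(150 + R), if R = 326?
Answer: 87/119 ≈ 0.73109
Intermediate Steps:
(382 - 34)/(150 + R) = (382 - 34)/(150 + 326) = 348/476 = 348*(1/476) = 87/119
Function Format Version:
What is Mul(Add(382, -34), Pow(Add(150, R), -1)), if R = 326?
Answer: Rational(87, 119) ≈ 0.73109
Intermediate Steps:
Mul(Add(382, -34), Pow(Add(150, R), -1)) = Mul(Add(382, -34), Pow(Add(150, 326), -1)) = Mul(348, Pow(476, -1)) = Mul(348, Rational(1, 476)) = Rational(87, 119)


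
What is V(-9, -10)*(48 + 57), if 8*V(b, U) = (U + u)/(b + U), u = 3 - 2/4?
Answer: 1575/304 ≈ 5.1809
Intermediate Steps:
u = 5/2 (u = 3 - 2*1/4 = 3 - 1/2 = 5/2 ≈ 2.5000)
V(b, U) = (5/2 + U)/(8*(U + b)) (V(b, U) = ((U + 5/2)/(b + U))/8 = ((5/2 + U)/(U + b))/8 = (5/2 + U)/(8*(U + b)))
V(-9, -10)*(48 + 57) = ((5/16 + (1/8)*(-10))/(-10 - 9))*(48 + 57) = ((5/16 - 5/4)/(-19))*105 = -1/19*(-15/16)*105 = (15/304)*105 = 1575/304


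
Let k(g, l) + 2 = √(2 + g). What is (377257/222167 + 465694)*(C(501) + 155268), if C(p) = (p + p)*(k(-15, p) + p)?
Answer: 67795272531022230/222167 + 103669140587310*I*√13/222167 ≈ 3.0515e+11 + 1.6824e+9*I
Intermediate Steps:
k(g, l) = -2 + √(2 + g)
C(p) = 2*p*(-2 + p + I*√13) (C(p) = (p + p)*((-2 + √(2 - 15)) + p) = (2*p)*((-2 + √(-13)) + p) = (2*p)*((-2 + I*√13) + p) = (2*p)*(-2 + p + I*√13) = 2*p*(-2 + p + I*√13))
(377257/222167 + 465694)*(C(501) + 155268) = (377257/222167 + 465694)*(2*501*(-2 + 501 + I*√13) + 155268) = (377257*(1/222167) + 465694)*(2*501*(499 + I*√13) + 155268) = (377257/222167 + 465694)*((499998 + 1002*I*√13) + 155268) = 103462216155*(655266 + 1002*I*√13)/222167 = 67795272531022230/222167 + 103669140587310*I*√13/222167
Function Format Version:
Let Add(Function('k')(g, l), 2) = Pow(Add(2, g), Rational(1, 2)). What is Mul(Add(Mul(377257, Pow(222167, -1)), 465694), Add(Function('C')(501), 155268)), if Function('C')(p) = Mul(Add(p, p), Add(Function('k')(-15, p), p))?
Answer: Add(Rational(67795272531022230, 222167), Mul(Rational(103669140587310, 222167), I, Pow(13, Rational(1, 2)))) ≈ Add(3.0515e+11, Mul(1.6824e+9, I))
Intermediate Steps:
Function('k')(g, l) = Add(-2, Pow(Add(2, g), Rational(1, 2)))
Function('C')(p) = Mul(2, p, Add(-2, p, Mul(I, Pow(13, Rational(1, 2))))) (Function('C')(p) = Mul(Add(p, p), Add(Add(-2, Pow(Add(2, -15), Rational(1, 2))), p)) = Mul(Mul(2, p), Add(Add(-2, Pow(-13, Rational(1, 2))), p)) = Mul(Mul(2, p), Add(Add(-2, Mul(I, Pow(13, Rational(1, 2)))), p)) = Mul(Mul(2, p), Add(-2, p, Mul(I, Pow(13, Rational(1, 2))))) = Mul(2, p, Add(-2, p, Mul(I, Pow(13, Rational(1, 2))))))
Mul(Add(Mul(377257, Pow(222167, -1)), 465694), Add(Function('C')(501), 155268)) = Mul(Add(Mul(377257, Pow(222167, -1)), 465694), Add(Mul(2, 501, Add(-2, 501, Mul(I, Pow(13, Rational(1, 2))))), 155268)) = Mul(Add(Mul(377257, Rational(1, 222167)), 465694), Add(Mul(2, 501, Add(499, Mul(I, Pow(13, Rational(1, 2))))), 155268)) = Mul(Add(Rational(377257, 222167), 465694), Add(Add(499998, Mul(1002, I, Pow(13, Rational(1, 2)))), 155268)) = Mul(Rational(103462216155, 222167), Add(655266, Mul(1002, I, Pow(13, Rational(1, 2))))) = Add(Rational(67795272531022230, 222167), Mul(Rational(103669140587310, 222167), I, Pow(13, Rational(1, 2))))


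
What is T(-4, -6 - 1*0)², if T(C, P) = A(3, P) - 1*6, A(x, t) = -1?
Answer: 49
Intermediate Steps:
T(C, P) = -7 (T(C, P) = -1 - 1*6 = -1 - 6 = -7)
T(-4, -6 - 1*0)² = (-7)² = 49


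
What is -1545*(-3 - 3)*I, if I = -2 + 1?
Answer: -9270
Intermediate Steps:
I = -1
-1545*(-3 - 3)*I = -1545*(-3 - 3)*(-1) = -(-9270)*(-1) = -1545*6 = -9270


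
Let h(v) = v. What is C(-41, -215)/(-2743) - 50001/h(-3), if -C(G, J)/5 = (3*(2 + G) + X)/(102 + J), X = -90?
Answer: 5166087688/309959 ≈ 16667.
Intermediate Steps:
C(G, J) = -5*(-84 + 3*G)/(102 + J) (C(G, J) = -5*(3*(2 + G) - 90)/(102 + J) = -5*((6 + 3*G) - 90)/(102 + J) = -5*(-84 + 3*G)/(102 + J))
C(-41, -215)/(-2743) - 50001/h(-3) = (15*(28 - 1*(-41))/(102 - 215))/(-2743) - 50001/(-3) = (15*(28 + 41)/(-113))*(-1/2743) - 50001*(-⅓) = (15*(-1/113)*69)*(-1/2743) + 16667 = -1035/113*(-1/2743) + 16667 = 1035/309959 + 16667 = 5166087688/309959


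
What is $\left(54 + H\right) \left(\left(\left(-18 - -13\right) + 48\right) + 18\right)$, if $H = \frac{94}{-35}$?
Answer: $\frac{109556}{35} \approx 3130.2$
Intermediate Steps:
$H = - \frac{94}{35}$ ($H = 94 \left(- \frac{1}{35}\right) = - \frac{94}{35} \approx -2.6857$)
$\left(54 + H\right) \left(\left(\left(-18 - -13\right) + 48\right) + 18\right) = \left(54 - \frac{94}{35}\right) \left(\left(\left(-18 - -13\right) + 48\right) + 18\right) = \frac{1796 \left(\left(\left(-18 + 13\right) + 48\right) + 18\right)}{35} = \frac{1796 \left(\left(-5 + 48\right) + 18\right)}{35} = \frac{1796 \left(43 + 18\right)}{35} = \frac{1796}{35} \cdot 61 = \frac{109556}{35}$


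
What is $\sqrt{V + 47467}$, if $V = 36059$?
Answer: $\sqrt{83526} \approx 289.01$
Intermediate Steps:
$\sqrt{V + 47467} = \sqrt{36059 + 47467} = \sqrt{83526}$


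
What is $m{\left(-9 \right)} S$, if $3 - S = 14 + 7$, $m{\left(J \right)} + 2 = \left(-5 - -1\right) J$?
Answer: $-612$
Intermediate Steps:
$m{\left(J \right)} = -2 - 4 J$ ($m{\left(J \right)} = -2 + \left(-5 - -1\right) J = -2 + \left(-5 + 1\right) J = -2 - 4 J$)
$S = -18$ ($S = 3 - \left(14 + 7\right) = 3 - 21 = -18$)
$m{\left(-9 \right)} S = \left(-2 - -36\right) \left(-18\right) = \left(-2 + 36\right) \left(-18\right) = 34 \left(-18\right) = -612$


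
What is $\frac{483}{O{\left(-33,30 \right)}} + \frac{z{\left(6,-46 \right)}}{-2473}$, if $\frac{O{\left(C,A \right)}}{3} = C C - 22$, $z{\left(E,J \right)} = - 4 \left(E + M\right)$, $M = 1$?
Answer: $\frac{428029}{2638691} \approx 0.16221$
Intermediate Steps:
$z{\left(E,J \right)} = -4 - 4 E$ ($z{\left(E,J \right)} = - 4 \left(E + 1\right) = - 4 \left(1 + E\right) = -4 - 4 E$)
$O{\left(C,A \right)} = -66 + 3 C^{2}$ ($O{\left(C,A \right)} = 3 \left(C C - 22\right) = 3 \left(C^{2} - 22\right) = 3 \left(-22 + C^{2}\right) = -66 + 3 C^{2}$)
$\frac{483}{O{\left(-33,30 \right)}} + \frac{z{\left(6,-46 \right)}}{-2473} = \frac{483}{-66 + 3 \left(-33\right)^{2}} + \frac{-4 - 24}{-2473} = \frac{483}{-66 + 3 \cdot 1089} + \left(-4 - 24\right) \left(- \frac{1}{2473}\right) = \frac{483}{-66 + 3267} - - \frac{28}{2473} = \frac{483}{3201} + \frac{28}{2473} = 483 \cdot \frac{1}{3201} + \frac{28}{2473} = \frac{161}{1067} + \frac{28}{2473} = \frac{428029}{2638691}$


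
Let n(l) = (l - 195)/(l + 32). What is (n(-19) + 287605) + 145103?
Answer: 5624990/13 ≈ 4.3269e+5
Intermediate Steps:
n(l) = (-195 + l)/(32 + l)
(n(-19) + 287605) + 145103 = ((-195 - 19)/(32 - 19) + 287605) + 145103 = (-214/13 + 287605) + 145103 = 3738651/13 + 145103 = 5624990/13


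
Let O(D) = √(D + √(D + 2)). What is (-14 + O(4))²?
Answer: (14 - √(4 + √6))² ≈ 131.34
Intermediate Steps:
O(D) = √(D + √(2 + D))
(-14 + O(4))² = (-14 + √(4 + √(2 + 4)))² = (-14 + √(4 + √6))²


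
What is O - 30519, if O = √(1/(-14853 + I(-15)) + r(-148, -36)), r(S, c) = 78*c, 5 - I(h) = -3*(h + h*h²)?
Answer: -30519 + I*√1757528134810/25018 ≈ -30519.0 + 52.991*I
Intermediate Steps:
I(h) = 5 + 3*h + 3*h³ (I(h) = 5 - (-3)*(h + h*h²) = 5 - (-3)*(h + h³) = 5 - (-3*h - 3*h³) = 5 + (3*h + 3*h³) = 5 + 3*h + 3*h³)
O = I*√1757528134810/25018 (O = √(1/(-14853 + (5 + 3*(-15) + 3*(-15)³)) + 78*(-36)) = √(1/(-14853 + (5 - 45 + 3*(-3375))) - 2808) = √(1/(-14853 + (5 - 45 - 10125)) - 2808) = √(1/(-14853 - 10165) - 2808) = √(1/(-25018) - 2808) = √(-1/25018 - 2808) = √(-70250545/25018) = I*√1757528134810/25018 ≈ 52.991*I)
O - 30519 = I*√1757528134810/25018 - 30519 = -30519 + I*√1757528134810/25018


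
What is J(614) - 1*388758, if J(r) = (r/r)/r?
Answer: -238697411/614 ≈ -3.8876e+5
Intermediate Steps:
J(r) = 1/r
J(614) - 1*388758 = 1/614 - 1*388758 = 1/614 - 388758 = -238697411/614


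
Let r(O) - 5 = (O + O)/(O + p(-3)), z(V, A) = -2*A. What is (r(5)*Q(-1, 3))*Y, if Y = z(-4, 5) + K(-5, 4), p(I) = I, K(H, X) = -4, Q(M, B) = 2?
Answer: -280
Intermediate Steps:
Y = -14 (Y = -2*5 - 4 = -10 - 4 = -14)
r(O) = 5 + 2*O/(-3 + O) (r(O) = 5 + (O + O)/(O - 3) = 5 + (2*O)/(-3 + O) = 5 + 2*O/(-3 + O))
(r(5)*Q(-1, 3))*Y = (((-15 + 7*5)/(-3 + 5))*2)*(-14) = (((-15 + 35)/2)*2)*(-14) = (((1/2)*20)*2)*(-14) = (10*2)*(-14) = 20*(-14) = -280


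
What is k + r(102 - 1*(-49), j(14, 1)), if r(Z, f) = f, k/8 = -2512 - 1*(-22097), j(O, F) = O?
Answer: 156694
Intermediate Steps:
k = 156680 (k = 8*(-2512 - 1*(-22097)) = 8*(-2512 + 22097) = 8*19585 = 156680)
k + r(102 - 1*(-49), j(14, 1)) = 156680 + 14 = 156694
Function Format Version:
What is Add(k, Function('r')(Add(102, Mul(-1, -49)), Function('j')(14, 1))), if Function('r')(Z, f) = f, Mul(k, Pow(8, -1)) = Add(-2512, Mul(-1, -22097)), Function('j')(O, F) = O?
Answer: 156694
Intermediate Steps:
k = 156680 (k = Mul(8, Add(-2512, Mul(-1, -22097))) = Mul(8, Add(-2512, 22097)) = Mul(8, 19585) = 156680)
Add(k, Function('r')(Add(102, Mul(-1, -49)), Function('j')(14, 1))) = Add(156680, 14) = 156694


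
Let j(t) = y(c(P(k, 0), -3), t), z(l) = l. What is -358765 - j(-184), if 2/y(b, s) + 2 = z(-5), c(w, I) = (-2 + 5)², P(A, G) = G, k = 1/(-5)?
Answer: -2511353/7 ≈ -3.5876e+5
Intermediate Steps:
k = -⅕ ≈ -0.20000
c(w, I) = 9 (c(w, I) = 3² = 9)
y(b, s) = -2/7 (y(b, s) = 2/(-2 - 5) = 2/(-7) = 2*(-⅐) = -2/7)
j(t) = -2/7
-358765 - j(-184) = -358765 - 1*(-2/7) = -358765 + 2/7 = -2511353/7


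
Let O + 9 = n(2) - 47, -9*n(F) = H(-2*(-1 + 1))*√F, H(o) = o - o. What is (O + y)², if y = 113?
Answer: 3249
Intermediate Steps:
H(o) = 0
n(F) = 0 (n(F) = -0*√F = -⅑*0 = 0)
O = -56 (O = -9 + (0 - 47) = -9 - 47 = -56)
(O + y)² = (-56 + 113)² = 57² = 3249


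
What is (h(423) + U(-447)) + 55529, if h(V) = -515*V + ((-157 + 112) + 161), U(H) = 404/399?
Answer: -64717396/399 ≈ -1.6220e+5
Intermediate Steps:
U(H) = 404/399 (U(H) = 404*(1/399) = 404/399)
h(V) = 116 - 515*V (h(V) = -515*V + (-45 + 161) = -515*V + 116 = 116 - 515*V)
(h(423) + U(-447)) + 55529 = ((116 - 515*423) + 404/399) + 55529 = ((116 - 217845) + 404/399) + 55529 = (-217729 + 404/399) + 55529 = -86873467/399 + 55529 = -64717396/399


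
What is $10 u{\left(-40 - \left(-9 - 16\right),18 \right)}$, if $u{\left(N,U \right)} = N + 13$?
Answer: $-20$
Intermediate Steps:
$u{\left(N,U \right)} = 13 + N$
$10 u{\left(-40 - \left(-9 - 16\right),18 \right)} = 10 \left(13 - \left(31 - 16\right)\right) = 10 \left(13 - 15\right) = 10 \left(-2\right) = -20$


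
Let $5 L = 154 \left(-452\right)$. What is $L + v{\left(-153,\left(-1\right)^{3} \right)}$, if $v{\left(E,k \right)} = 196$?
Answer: $- \frac{68628}{5} \approx -13726.0$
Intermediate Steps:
$L = - \frac{69608}{5}$ ($L = \frac{154 \left(-452\right)}{5} = \frac{1}{5} \left(-69608\right) = - \frac{69608}{5} \approx -13922.0$)
$L + v{\left(-153,\left(-1\right)^{3} \right)} = - \frac{69608}{5} + 196 = - \frac{68628}{5}$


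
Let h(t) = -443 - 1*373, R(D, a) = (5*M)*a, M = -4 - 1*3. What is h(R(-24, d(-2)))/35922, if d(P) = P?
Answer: -136/5987 ≈ -0.022716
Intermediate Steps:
M = -7 (M = -4 - 3 = -7)
R(D, a) = -35*a (R(D, a) = (5*(-7))*a = -35*a)
h(t) = -816 (h(t) = -443 - 373 = -816)
h(R(-24, d(-2)))/35922 = -816/35922 = -816*1/35922 = -136/5987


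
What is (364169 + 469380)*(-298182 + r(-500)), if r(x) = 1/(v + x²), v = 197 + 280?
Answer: -3276625526239123/13183 ≈ -2.4855e+11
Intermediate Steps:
v = 477
r(x) = 1/(477 + x²)
(364169 + 469380)*(-298182 + r(-500)) = (364169 + 469380)*(-298182 + 1/(477 + (-500)²)) = 833549*(-298182 + 1/(477 + 250000)) = 833549*(-298182 + 1/250477) = 833549*(-74687732813/250477) = -3276625526239123/13183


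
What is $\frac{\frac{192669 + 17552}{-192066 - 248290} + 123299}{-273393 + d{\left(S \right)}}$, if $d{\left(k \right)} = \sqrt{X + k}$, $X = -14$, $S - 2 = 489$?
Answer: $- \frac{1649326633762071}{3657094537362448} - \frac{18098414741 \sqrt{53}}{3657094537362448} \approx -0.45103$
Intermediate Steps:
$S = 491$ ($S = 2 + 489 = 491$)
$d{\left(k \right)} = \sqrt{-14 + k}$
$\frac{\frac{192669 + 17552}{-192066 - 248290} + 123299}{-273393 + d{\left(S \right)}} = \frac{\frac{192669 + 17552}{-192066 - 248290} + 123299}{-273393 + \sqrt{-14 + 491}} = \frac{\frac{210221}{-440356} + 123299}{-273393 + \sqrt{477}} = \frac{210221 \left(- \frac{1}{440356}\right) + 123299}{-273393 + 3 \sqrt{53}} = \frac{- \frac{210221}{440356} + 123299}{-273393 + 3 \sqrt{53}} = \frac{54295244223}{440356 \left(-273393 + 3 \sqrt{53}\right)}$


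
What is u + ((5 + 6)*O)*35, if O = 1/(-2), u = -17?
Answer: -419/2 ≈ -209.50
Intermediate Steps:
O = -1/2 ≈ -0.50000
u + ((5 + 6)*O)*35 = -17 + ((5 + 6)*(-1/2))*35 = -17 + (11*(-1/2))*35 = -17 - 11/2*35 = -17 - 385/2 = -419/2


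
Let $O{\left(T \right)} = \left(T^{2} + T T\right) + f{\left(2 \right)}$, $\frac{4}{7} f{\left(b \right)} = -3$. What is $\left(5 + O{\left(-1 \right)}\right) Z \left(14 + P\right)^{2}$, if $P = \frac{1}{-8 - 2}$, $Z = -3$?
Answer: $- \frac{405741}{400} \approx -1014.4$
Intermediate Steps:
$f{\left(b \right)} = - \frac{21}{4}$ ($f{\left(b \right)} = \frac{7}{4} \left(-3\right) = - \frac{21}{4}$)
$O{\left(T \right)} = - \frac{21}{4} + 2 T^{2}$ ($O{\left(T \right)} = \left(T^{2} + T T\right) - \frac{21}{4} = \left(T^{2} + T^{2}\right) - \frac{21}{4} = 2 T^{2} - \frac{21}{4} = - \frac{21}{4} + 2 T^{2}$)
$P = - \frac{1}{10}$ ($P = \frac{1}{-10} = - \frac{1}{10} \approx -0.1$)
$\left(5 + O{\left(-1 \right)}\right) Z \left(14 + P\right)^{2} = \left(5 - \left(\frac{21}{4} - 2 \left(-1\right)^{2}\right)\right) \left(-3\right) \left(14 - \frac{1}{10}\right)^{2} = \left(5 + \left(- \frac{21}{4} + 2 \cdot 1\right)\right) \left(-3\right) \left(\frac{139}{10}\right)^{2} = \left(5 + \left(- \frac{21}{4} + 2\right)\right) \left(-3\right) \frac{19321}{100} = \left(5 - \frac{13}{4}\right) \left(-3\right) \frac{19321}{100} = \frac{7}{4} \left(-3\right) \frac{19321}{100} = \left(- \frac{21}{4}\right) \frac{19321}{100} = - \frac{405741}{400}$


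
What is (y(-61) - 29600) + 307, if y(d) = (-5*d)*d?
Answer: -47898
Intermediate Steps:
y(d) = -5*d²
(y(-61) - 29600) + 307 = (-5*(-61)² - 29600) + 307 = (-5*3721 - 29600) + 307 = (-18605 - 29600) + 307 = -48205 + 307 = -47898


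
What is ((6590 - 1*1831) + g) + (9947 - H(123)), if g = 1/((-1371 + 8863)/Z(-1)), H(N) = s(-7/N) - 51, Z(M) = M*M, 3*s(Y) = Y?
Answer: 40796487649/2764548 ≈ 14757.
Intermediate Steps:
s(Y) = Y/3
Z(M) = M²
H(N) = -51 - 7/(3*N) (H(N) = (-7/N)/3 - 51 = -7/(3*N) - 51 = -51 - 7/(3*N))
g = 1/7492 (g = 1/((-1371 + 8863)/((-1)²)) = 1/(7492/1) = 1/(7492*1) = 1/7492 ≈ 0.00013348)
((6590 - 1*1831) + g) + (9947 - H(123)) = ((6590 - 1*1831) + 1/7492) + (9947 - (-51 - 7/3/123)) = ((6590 - 1831) + 1/7492) + (9947 - (-51 - 7/3*1/123)) = (4759 + 1/7492) + (9947 - (-51 - 7/369)) = 35654429/7492 + (9947 - 1*(-18826/369)) = 35654429/7492 + (9947 + 18826/369) = 35654429/7492 + 3689269/369 = 40796487649/2764548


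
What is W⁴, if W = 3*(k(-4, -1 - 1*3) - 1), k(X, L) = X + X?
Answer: 531441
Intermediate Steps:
k(X, L) = 2*X
W = -27 (W = 3*(2*(-4) - 1) = 3*(-8 - 1) = 3*(-9) = -27)
W⁴ = (-27)⁴ = 531441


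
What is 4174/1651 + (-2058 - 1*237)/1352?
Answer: 142631/171704 ≈ 0.83068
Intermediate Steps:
4174/1651 + (-2058 - 1*237)/1352 = 4174*(1/1651) + (-2058 - 237)*(1/1352) = 4174/1651 - 2295*1/1352 = 4174/1651 - 2295/1352 = 142631/171704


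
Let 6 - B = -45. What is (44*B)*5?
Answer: 11220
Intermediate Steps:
B = 51 (B = 6 - 1*(-45) = 6 + 45 = 51)
(44*B)*5 = (44*51)*5 = 2244*5 = 11220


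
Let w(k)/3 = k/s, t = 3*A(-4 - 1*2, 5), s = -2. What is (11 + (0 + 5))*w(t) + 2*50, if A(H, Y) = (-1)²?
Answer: 28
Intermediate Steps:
A(H, Y) = 1
t = 3 (t = 3*1 = 3)
w(k) = -3*k/2 (w(k) = 3*(k/(-2)) = 3*(k*(-½)) = 3*(-k/2) = -3*k/2)
(11 + (0 + 5))*w(t) + 2*50 = (11 + (0 + 5))*(-3/2*3) + 2*50 = (11 + 5)*(-9/2) + 100 = 16*(-9/2) + 100 = -72 + 100 = 28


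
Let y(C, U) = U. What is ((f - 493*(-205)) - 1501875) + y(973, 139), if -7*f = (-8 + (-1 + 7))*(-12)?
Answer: -9804721/7 ≈ -1.4007e+6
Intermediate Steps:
f = -24/7 (f = -(-8 + (-1 + 7))*(-12)/7 = -(-8 + 6)*(-12)/7 = -(-2)*(-12)/7 = -1/7*24 = -24/7 ≈ -3.4286)
((f - 493*(-205)) - 1501875) + y(973, 139) = ((-24/7 - 493*(-205)) - 1501875) + 139 = ((-24/7 + 101065) - 1501875) + 139 = (707431/7 - 1501875) + 139 = -9805694/7 + 139 = -9804721/7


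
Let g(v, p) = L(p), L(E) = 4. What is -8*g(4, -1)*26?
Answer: -832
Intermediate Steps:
g(v, p) = 4
-8*g(4, -1)*26 = -8*4*26 = -32*26 = -832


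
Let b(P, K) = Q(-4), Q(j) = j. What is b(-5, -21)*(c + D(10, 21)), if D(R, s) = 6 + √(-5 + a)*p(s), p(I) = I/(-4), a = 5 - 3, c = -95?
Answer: 356 + 21*I*√3 ≈ 356.0 + 36.373*I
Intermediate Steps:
a = 2
p(I) = -I/4 (p(I) = I*(-¼) = -I/4)
b(P, K) = -4
D(R, s) = 6 - I*s*√3/4 (D(R, s) = 6 + √(-5 + 2)*(-s/4) = 6 + √(-3)*(-s/4) = 6 + (I*√3)*(-s/4) = 6 - I*s*√3/4)
b(-5, -21)*(c + D(10, 21)) = -4*(-95 + (6 - ¼*I*21*√3)) = -4*(-95 + (6 - 21*I*√3/4)) = -4*(-89 - 21*I*√3/4) = 356 + 21*I*√3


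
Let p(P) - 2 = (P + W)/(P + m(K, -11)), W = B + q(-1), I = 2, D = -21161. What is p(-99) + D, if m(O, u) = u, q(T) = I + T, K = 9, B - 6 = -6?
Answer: -1163696/55 ≈ -21158.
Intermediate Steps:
B = 0 (B = 6 - 6 = 0)
q(T) = 2 + T
W = 1 (W = 0 + (2 - 1) = 0 + 1 = 1)
p(P) = 2 + (1 + P)/(-11 + P) (p(P) = 2 + (P + 1)/(P - 11) = 2 + (1 + P)/(-11 + P))
p(-99) + D = 3*(-7 - 99)/(-11 - 99) - 21161 = 3*(-106)/(-110) - 21161 = 3*(-1/110)*(-106) - 21161 = 159/55 - 21161 = -1163696/55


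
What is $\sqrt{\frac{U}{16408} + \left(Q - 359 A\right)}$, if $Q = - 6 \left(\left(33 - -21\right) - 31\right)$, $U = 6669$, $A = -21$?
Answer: $\frac{61 \sqrt{133876974}}{8204} \approx 86.031$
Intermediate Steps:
$Q = -138$ ($Q = - 6 \left(\left(33 + 21\right) - 31\right) = - 6 \left(54 - 31\right) = \left(-6\right) 23 = -138$)
$\sqrt{\frac{U}{16408} + \left(Q - 359 A\right)} = \sqrt{\frac{6669}{16408} - \left(138 + 359 \left(-21\right)\right)} = \sqrt{6669 \cdot \frac{1}{16408} - -7401} = \sqrt{\frac{6669}{16408} + \left(-138 + 7539\right)} = \sqrt{\frac{6669}{16408} + 7401} = \sqrt{\frac{121442277}{16408}} = \frac{61 \sqrt{133876974}}{8204}$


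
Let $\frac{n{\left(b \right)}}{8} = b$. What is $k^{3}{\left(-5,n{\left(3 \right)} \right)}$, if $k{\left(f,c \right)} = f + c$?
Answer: $6859$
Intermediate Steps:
$n{\left(b \right)} = 8 b$
$k{\left(f,c \right)} = c + f$
$k^{3}{\left(-5,n{\left(3 \right)} \right)} = \left(8 \cdot 3 - 5\right)^{3} = \left(24 - 5\right)^{3} = 19^{3} = 6859$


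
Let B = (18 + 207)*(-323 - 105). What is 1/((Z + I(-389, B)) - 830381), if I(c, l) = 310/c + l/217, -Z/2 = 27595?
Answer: -84413/74791232793 ≈ -1.1286e-6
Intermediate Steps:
Z = -55190 (Z = -2*27595 = -55190)
B = -96300 (B = 225*(-428) = -96300)
I(c, l) = 310/c + l/217 (I(c, l) = 310/c + l*(1/217) = 310/c + l/217)
1/((Z + I(-389, B)) - 830381) = 1/((-55190 + (310/(-389) + (1/217)*(-96300))) - 830381) = 1/((-55190 + (310*(-1/389) - 96300/217)) - 830381) = 1/((-55190 + (-310/389 - 96300/217)) - 830381) = 1/((-55190 - 37527970/84413) - 830381) = 1/(-4696281440/84413 - 830381) = 1/(-74791232793/84413) = -84413/74791232793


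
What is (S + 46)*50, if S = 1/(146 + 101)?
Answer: 568150/247 ≈ 2300.2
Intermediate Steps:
S = 1/247 ≈ 0.0040486
(S + 46)*50 = (1/247 + 46)*50 = (11363/247)*50 = 568150/247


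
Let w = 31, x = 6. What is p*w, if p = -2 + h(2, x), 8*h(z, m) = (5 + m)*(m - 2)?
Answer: 217/2 ≈ 108.50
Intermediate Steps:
h(z, m) = (-2 + m)*(5 + m)/8 (h(z, m) = ((5 + m)*(m - 2))/8 = ((5 + m)*(-2 + m))/8 = ((-2 + m)*(5 + m))/8 = (-2 + m)*(5 + m)/8)
p = 7/2 (p = -2 + (-5/4 + (⅛)*6² + (3/8)*6) = -2 + (-5/4 + (⅛)*36 + 9/4) = -2 + (-5/4 + 9/2 + 9/4) = -2 + 11/2 = 7/2 ≈ 3.5000)
p*w = (7/2)*31 = 217/2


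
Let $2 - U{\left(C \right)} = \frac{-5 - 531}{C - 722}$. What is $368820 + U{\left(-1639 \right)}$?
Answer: $\frac{870788206}{2361} \approx 3.6882 \cdot 10^{5}$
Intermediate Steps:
$U{\left(C \right)} = 2 + \frac{536}{-722 + C}$ ($U{\left(C \right)} = 2 - \frac{-5 - 531}{C - 722} = 2 - - \frac{536}{-722 + C} = 2 + \frac{536}{-722 + C}$)
$368820 + U{\left(-1639 \right)} = 368820 + \frac{2 \left(-454 - 1639\right)}{-722 - 1639} = 368820 + 2 \frac{1}{-2361} \left(-2093\right) = 368820 + 2 \left(- \frac{1}{2361}\right) \left(-2093\right) = 368820 + \frac{4186}{2361} = \frac{870788206}{2361}$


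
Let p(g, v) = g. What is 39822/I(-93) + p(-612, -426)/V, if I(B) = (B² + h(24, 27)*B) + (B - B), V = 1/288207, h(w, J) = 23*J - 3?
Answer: -2870628195374/16275 ≈ -1.7638e+8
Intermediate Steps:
h(w, J) = -3 + 23*J
V = 1/288207 ≈ 3.4697e-6
I(B) = B² + 618*B (I(B) = (B² + (-3 + 23*27)*B) + (B - B) = (B² + (-3 + 621)*B) + 0 = (B² + 618*B) + 0 = B² + 618*B)
39822/I(-93) + p(-612, -426)/V = 39822/((-93*(618 - 93))) - 612/1/288207 = 39822/((-93*525)) - 612*288207 = 39822/(-48825) - 176382684 = 39822*(-1/48825) - 176382684 = -13274/16275 - 176382684 = -2870628195374/16275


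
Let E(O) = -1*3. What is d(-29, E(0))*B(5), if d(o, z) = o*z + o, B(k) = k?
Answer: 290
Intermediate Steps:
E(O) = -3
d(o, z) = o + o*z
d(-29, E(0))*B(5) = -29*(1 - 3)*5 = -29*(-2)*5 = 58*5 = 290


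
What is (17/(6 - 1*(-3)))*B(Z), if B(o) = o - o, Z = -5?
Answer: 0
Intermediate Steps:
B(o) = 0
(17/(6 - 1*(-3)))*B(Z) = (17/(6 - 1*(-3)))*0 = (17/(6 + 3))*0 = (17/9)*0 = 0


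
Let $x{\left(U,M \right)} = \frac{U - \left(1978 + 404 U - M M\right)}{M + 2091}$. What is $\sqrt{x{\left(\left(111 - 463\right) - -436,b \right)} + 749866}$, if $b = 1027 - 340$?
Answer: $\frac{\sqrt{5788140478086}}{2778} \approx 866.04$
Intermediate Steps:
$b = 687$ ($b = 1027 - 340 = 687$)
$x{\left(U,M \right)} = \frac{-1978 + M^{2} - 403 U}{2091 + M}$ ($x{\left(U,M \right)} = \frac{U - \left(1978 - M^{2} + 404 U\right)}{2091 + M} = \frac{-1978 + M^{2} - 403 U}{2091 + M}$)
$\sqrt{x{\left(\left(111 - 463\right) - -436,b \right)} + 749866} = \sqrt{\frac{-1978 + 687^{2} - 403 \left(\left(111 - 463\right) - -436\right)}{2091 + 687} + 749866} = \sqrt{\frac{-1978 + 471969 - 403 \left(\left(111 - 463\right) + 436\right)}{2778} + 749866} = \sqrt{\frac{-1978 + 471969 - 403 \left(-352 + 436\right)}{2778} + 749866} = \sqrt{\frac{-1978 + 471969 - 33852}{2778} + 749866} = \sqrt{\frac{1}{2778} \cdot 436139 + 749866} = \sqrt{\frac{436139}{2778} + 749866} = \sqrt{\frac{2083563887}{2778}} = \frac{\sqrt{5788140478086}}{2778}$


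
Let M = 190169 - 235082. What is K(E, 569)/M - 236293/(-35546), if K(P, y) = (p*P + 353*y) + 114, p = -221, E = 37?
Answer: 3759571985/1596477498 ≈ 2.3549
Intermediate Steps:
M = -44913
K(P, y) = 114 - 221*P + 353*y (K(P, y) = (-221*P + 353*y) + 114 = 114 - 221*P + 353*y)
K(E, 569)/M - 236293/(-35546) = (114 - 221*37 + 353*569)/(-44913) - 236293/(-35546) = (114 - 8177 + 200857)*(-1/44913) - 236293*(-1/35546) = 192794*(-1/44913) + 236293/35546 = -192794/44913 + 236293/35546 = 3759571985/1596477498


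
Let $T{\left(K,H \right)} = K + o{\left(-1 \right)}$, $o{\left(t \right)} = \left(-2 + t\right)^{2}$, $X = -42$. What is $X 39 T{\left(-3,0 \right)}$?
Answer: $-9828$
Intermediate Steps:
$T{\left(K,H \right)} = 9 + K$ ($T{\left(K,H \right)} = K + \left(-2 - 1\right)^{2} = K + \left(-3\right)^{2} = K + 9 = 9 + K$)
$X 39 T{\left(-3,0 \right)} = \left(-42\right) 39 \left(9 - 3\right) = \left(-1638\right) 6 = -9828$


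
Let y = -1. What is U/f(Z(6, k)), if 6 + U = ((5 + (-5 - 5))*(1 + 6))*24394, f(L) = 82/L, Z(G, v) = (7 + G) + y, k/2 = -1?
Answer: -5122776/41 ≈ -1.2495e+5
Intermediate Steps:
k = -2 (k = 2*(-1) = -2)
Z(G, v) = 6 + G (Z(G, v) = (7 + G) - 1 = 6 + G)
U = -853796 (U = -6 + ((5 + (-5 - 5))*(1 + 6))*24394 = -6 + ((5 - 10)*7)*24394 = -6 - 5*7*24394 = -6 - 35*24394 = -6 - 853790 = -853796)
U/f(Z(6, k)) = -853796/(82/(6 + 6)) = -853796/(82/12) = -853796/(82*(1/12)) = -853796/41/6 = -853796*6/41 = -5122776/41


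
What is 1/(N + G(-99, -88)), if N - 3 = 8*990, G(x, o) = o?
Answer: 1/7835 ≈ 0.00012763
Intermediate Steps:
N = 7923 (N = 3 + 8*990 = 3 + 7920 = 7923)
1/(N + G(-99, -88)) = 1/(7923 - 88) = 1/7835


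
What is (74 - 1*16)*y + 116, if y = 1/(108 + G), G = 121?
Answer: 26622/229 ≈ 116.25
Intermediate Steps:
y = 1/229 (y = 1/(108 + 121) = 1/229 ≈ 0.0043668)
(74 - 1*16)*y + 116 = (74 - 1*16)*(1/229) + 116 = (74 - 16)*(1/229) + 116 = 58*(1/229) + 116 = 58/229 + 116 = 26622/229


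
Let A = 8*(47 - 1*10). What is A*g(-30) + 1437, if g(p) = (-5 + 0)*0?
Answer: 1437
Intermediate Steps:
g(p) = 0 (g(p) = -5*0 = 0)
A = 296 (A = 8*(47 - 10) = 8*37 = 296)
A*g(-30) + 1437 = 296*0 + 1437 = 0 + 1437 = 1437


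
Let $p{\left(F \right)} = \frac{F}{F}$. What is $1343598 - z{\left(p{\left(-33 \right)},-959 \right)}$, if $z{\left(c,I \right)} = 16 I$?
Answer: $1358942$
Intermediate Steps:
$p{\left(F \right)} = 1$
$1343598 - z{\left(p{\left(-33 \right)},-959 \right)} = 1343598 - 16 \left(-959\right) = 1343598 - -15344 = 1343598 + 15344 = 1358942$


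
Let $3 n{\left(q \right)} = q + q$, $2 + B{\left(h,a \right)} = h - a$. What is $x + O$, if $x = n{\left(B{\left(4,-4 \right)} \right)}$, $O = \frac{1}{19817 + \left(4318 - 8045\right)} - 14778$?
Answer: $- \frac{237713659}{16090} \approx -14774.0$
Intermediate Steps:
$B{\left(h,a \right)} = -2 + h - a$ ($B{\left(h,a \right)} = -2 - \left(a - h\right) = -2 + h - a$)
$O = - \frac{237778019}{16090}$ ($O = \frac{1}{19817 + \left(4318 - 8045\right)} - 14778 = \frac{1}{19817 - 3727} - 14778 = \frac{1}{16090} - 14778 = - \frac{237778019}{16090} \approx -14778.0$)
$n{\left(q \right)} = \frac{2 q}{3}$ ($n{\left(q \right)} = \frac{q + q}{3} = \frac{2 q}{3}$)
$x = 4$ ($x = \frac{2 \left(-2 + 4 - -4\right)}{3} = \frac{2 \left(-2 + 4 + 4\right)}{3} = \frac{2}{3} \cdot 6 = 4$)
$x + O = 4 - \frac{237778019}{16090} = - \frac{237713659}{16090}$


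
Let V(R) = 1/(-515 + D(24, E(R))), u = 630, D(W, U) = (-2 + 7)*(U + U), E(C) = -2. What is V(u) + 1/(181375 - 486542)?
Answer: -305702/163264345 ≈ -0.0018724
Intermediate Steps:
D(W, U) = 10*U (D(W, U) = 5*(2*U) = 10*U)
V(R) = -1/535 (V(R) = 1/(-515 + 10*(-2)) = 1/(-515 - 20) = 1/(-535) = -1/535)
V(u) + 1/(181375 - 486542) = -1/535 + 1/(181375 - 486542) = -1/535 + 1/(-305167) = -1/535 - 1/305167 = -305702/163264345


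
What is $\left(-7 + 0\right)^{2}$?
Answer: $49$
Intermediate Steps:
$\left(-7 + 0\right)^{2} = \left(-7\right)^{2} = 49$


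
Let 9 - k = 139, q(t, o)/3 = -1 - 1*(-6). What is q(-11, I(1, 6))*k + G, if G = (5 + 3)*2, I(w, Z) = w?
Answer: -1934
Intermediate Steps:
q(t, o) = 15 (q(t, o) = 3*(-1 - 1*(-6)) = 3*(-1 + 6) = 3*5 = 15)
k = -130 (k = 9 - 1*139 = 9 - 139 = -130)
G = 16 (G = 8*2 = 16)
q(-11, I(1, 6))*k + G = 15*(-130) + 16 = -1950 + 16 = -1934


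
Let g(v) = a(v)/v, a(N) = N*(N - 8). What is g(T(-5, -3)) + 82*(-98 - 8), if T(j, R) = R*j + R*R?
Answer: -8676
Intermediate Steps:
T(j, R) = R² + R*j (T(j, R) = R*j + R² = R² + R*j)
a(N) = N*(-8 + N)
g(v) = -8 + v (g(v) = (v*(-8 + v))/v = -8 + v)
g(T(-5, -3)) + 82*(-98 - 8) = (-8 - 3*(-3 - 5)) + 82*(-98 - 8) = (-8 - 3*(-8)) + 82*(-106) = (-8 + 24) - 8692 = 16 - 8692 = -8676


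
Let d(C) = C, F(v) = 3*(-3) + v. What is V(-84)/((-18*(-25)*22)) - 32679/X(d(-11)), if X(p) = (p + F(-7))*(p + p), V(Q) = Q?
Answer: -30263/550 ≈ -55.024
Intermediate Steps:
F(v) = -9 + v
X(p) = 2*p*(-16 + p) (X(p) = (p + (-9 - 7))*(p + p) = (p - 16)*(2*p) = (-16 + p)*(2*p) = 2*p*(-16 + p))
V(-84)/((-18*(-25)*22)) - 32679/X(d(-11)) = -84/(-18*(-25)*22) - 32679*(-1/(22*(-16 - 11))) = -84/(450*22) - 32679/(2*(-11)*(-27)) = -84/9900 - 32679/594 = -84*1/9900 - 32679*1/594 = -7/825 - 3631/66 = -30263/550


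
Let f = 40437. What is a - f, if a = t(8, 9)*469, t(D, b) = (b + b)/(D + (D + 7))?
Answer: -921609/23 ≈ -40070.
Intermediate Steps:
t(D, b) = 2*b/(7 + 2*D) (t(D, b) = (2*b)/(D + (7 + D)) = (2*b)/(7 + 2*D) = 2*b/(7 + 2*D))
a = 8442/23 (a = (2*9/(7 + 2*8))*469 = (2*9/(7 + 16))*469 = (2*9/23)*469 = (2*9*(1/23))*469 = (18/23)*469 = 8442/23 ≈ 367.04)
a - f = 8442/23 - 1*40437 = 8442/23 - 40437 = -921609/23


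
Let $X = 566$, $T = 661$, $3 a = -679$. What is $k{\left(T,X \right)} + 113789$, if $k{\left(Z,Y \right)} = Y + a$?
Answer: $\frac{342386}{3} \approx 1.1413 \cdot 10^{5}$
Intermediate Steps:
$a = - \frac{679}{3}$ ($a = \frac{1}{3} \left(-679\right) = - \frac{679}{3} \approx -226.33$)
$k{\left(Z,Y \right)} = - \frac{679}{3} + Y$ ($k{\left(Z,Y \right)} = Y - \frac{679}{3} = - \frac{679}{3} + Y$)
$k{\left(T,X \right)} + 113789 = \left(- \frac{679}{3} + 566\right) + 113789 = \frac{1019}{3} + 113789 = \frac{342386}{3}$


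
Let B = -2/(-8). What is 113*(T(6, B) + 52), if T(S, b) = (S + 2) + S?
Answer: 7458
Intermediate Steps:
B = 1/4 (B = -2*(-1/8) = 1/4 ≈ 0.25000)
T(S, b) = 2 + 2*S (T(S, b) = (2 + S) + S = 2 + 2*S)
113*(T(6, B) + 52) = 113*((2 + 2*6) + 52) = 113*((2 + 12) + 52) = 113*(14 + 52) = 113*66 = 7458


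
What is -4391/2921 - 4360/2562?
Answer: -11992651/3741801 ≈ -3.2050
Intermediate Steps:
-4391/2921 - 4360/2562 = -4391*1/2921 - 4360*1/2562 = -4391/2921 - 2180/1281 = -11992651/3741801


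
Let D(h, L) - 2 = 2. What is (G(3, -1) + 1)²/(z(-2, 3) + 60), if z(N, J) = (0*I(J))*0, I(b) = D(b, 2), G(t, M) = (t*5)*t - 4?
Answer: 147/5 ≈ 29.400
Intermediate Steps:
G(t, M) = -4 + 5*t² (G(t, M) = (5*t)*t - 4 = 5*t² - 4 = -4 + 5*t²)
D(h, L) = 4 (D(h, L) = 2 + 2 = 4)
I(b) = 4
z(N, J) = 0 (z(N, J) = (0*4)*0 = 0*0 = 0)
(G(3, -1) + 1)²/(z(-2, 3) + 60) = ((-4 + 5*3²) + 1)²/(0 + 60) = ((-4 + 5*9) + 1)²/60 = ((-4 + 45) + 1)²*(1/60) = (41 + 1)²*(1/60) = 42²*(1/60) = 1764*(1/60) = 147/5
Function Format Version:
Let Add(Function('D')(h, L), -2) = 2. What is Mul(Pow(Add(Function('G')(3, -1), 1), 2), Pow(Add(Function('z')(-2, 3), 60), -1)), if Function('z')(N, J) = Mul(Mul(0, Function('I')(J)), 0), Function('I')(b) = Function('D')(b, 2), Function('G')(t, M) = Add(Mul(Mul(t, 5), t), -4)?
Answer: Rational(147, 5) ≈ 29.400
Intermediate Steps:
Function('G')(t, M) = Add(-4, Mul(5, Pow(t, 2))) (Function('G')(t, M) = Add(Mul(Mul(5, t), t), -4) = Add(Mul(5, Pow(t, 2)), -4) = Add(-4, Mul(5, Pow(t, 2))))
Function('D')(h, L) = 4 (Function('D')(h, L) = Add(2, 2) = 4)
Function('I')(b) = 4
Function('z')(N, J) = 0 (Function('z')(N, J) = Mul(Mul(0, 4), 0) = Mul(0, 0) = 0)
Mul(Pow(Add(Function('G')(3, -1), 1), 2), Pow(Add(Function('z')(-2, 3), 60), -1)) = Mul(Pow(Add(Add(-4, Mul(5, Pow(3, 2))), 1), 2), Pow(Add(0, 60), -1)) = Mul(Pow(Add(Add(-4, Mul(5, 9)), 1), 2), Pow(60, -1)) = Mul(Pow(Add(Add(-4, 45), 1), 2), Rational(1, 60)) = Mul(Pow(Add(41, 1), 2), Rational(1, 60)) = Mul(Pow(42, 2), Rational(1, 60)) = Mul(1764, Rational(1, 60)) = Rational(147, 5)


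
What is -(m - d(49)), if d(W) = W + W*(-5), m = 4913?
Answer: -5109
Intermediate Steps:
d(W) = -4*W (d(W) = W - 5*W = -4*W)
-(m - d(49)) = -(4913 - (-4)*49) = -(4913 - 1*(-196)) = -(4913 + 196) = -1*5109 = -5109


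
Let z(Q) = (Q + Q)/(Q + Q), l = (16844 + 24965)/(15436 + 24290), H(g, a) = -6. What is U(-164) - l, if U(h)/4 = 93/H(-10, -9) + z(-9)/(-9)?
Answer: -2522477/39726 ≈ -63.497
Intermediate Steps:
l = 41809/39726 ≈ 1.0524
z(Q) = 1 (z(Q) = (2*Q)/((2*Q)) = (2*Q)*(1/(2*Q)) = 1)
U(h) = -562/9 (U(h) = 4*(93/(-6) + 1/(-9)) = 4*(93*(-⅙) + 1*(-⅑)) = 4*(-31/2 - ⅑) = 4*(-281/18) = -562/9)
U(-164) - l = -562/9 - 1*41809/39726 = -562/9 - 41809/39726 = -2522477/39726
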